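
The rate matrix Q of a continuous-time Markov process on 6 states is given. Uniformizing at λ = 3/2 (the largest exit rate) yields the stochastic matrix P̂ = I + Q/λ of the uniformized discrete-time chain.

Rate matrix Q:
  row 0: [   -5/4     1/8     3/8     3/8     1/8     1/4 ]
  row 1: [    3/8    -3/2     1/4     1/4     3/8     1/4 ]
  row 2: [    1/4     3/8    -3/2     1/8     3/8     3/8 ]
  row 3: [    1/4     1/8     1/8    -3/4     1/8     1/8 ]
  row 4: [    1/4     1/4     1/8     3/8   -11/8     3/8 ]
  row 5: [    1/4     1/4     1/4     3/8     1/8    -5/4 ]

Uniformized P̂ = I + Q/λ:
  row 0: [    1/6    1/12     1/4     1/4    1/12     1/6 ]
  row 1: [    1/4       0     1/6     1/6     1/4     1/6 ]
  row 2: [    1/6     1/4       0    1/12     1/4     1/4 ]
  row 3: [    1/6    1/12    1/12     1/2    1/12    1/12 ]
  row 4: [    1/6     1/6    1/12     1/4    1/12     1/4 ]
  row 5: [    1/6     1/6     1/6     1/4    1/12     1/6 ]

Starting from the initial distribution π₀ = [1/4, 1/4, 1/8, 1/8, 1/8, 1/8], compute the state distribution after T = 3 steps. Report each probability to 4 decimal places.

π = [0.1772, 0.1185, 0.1268, 0.2878, 0.1253, 0.1645]

t=0: π = [0.2500, 0.2500, 0.1250, 0.1250, 0.1250, 0.1250]
t=1: π = [0.1875, 0.1042, 0.1458, 0.2396, 0.1458, 0.1771]
t=2: π = [0.1753, 0.1259, 0.1259, 0.2769, 0.1250, 0.1710]
t=3: π = [0.1772, 0.1185, 0.1268, 0.2878, 0.1253, 0.1645]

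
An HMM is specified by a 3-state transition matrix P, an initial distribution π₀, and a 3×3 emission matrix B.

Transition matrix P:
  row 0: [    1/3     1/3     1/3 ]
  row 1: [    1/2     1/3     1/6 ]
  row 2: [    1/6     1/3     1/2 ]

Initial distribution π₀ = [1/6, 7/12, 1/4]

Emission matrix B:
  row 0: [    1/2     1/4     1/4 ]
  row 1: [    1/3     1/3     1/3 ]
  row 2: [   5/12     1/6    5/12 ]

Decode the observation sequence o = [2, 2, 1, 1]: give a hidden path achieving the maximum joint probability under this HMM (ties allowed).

path = [1, 0, 1, 0]

t=0: δ = [4.167e-02, 1.944e-01, 1.042e-01]  (obs o_0=2)
t=1: δ = [2.431e-02, 2.160e-02, 2.170e-02]  ψ = [1, 1, 2]  (obs o_1=2)
t=2: δ = [2.701e-03, 2.701e-03, 1.808e-03]  ψ = [1, 0, 2]  (obs o_2=1)
t=3: δ = [3.376e-04, 3.001e-04, 1.507e-04]  ψ = [1, 0, 2]  (obs o_3=1)
backtrack: best end state = 0; path = [1, 0, 1, 0]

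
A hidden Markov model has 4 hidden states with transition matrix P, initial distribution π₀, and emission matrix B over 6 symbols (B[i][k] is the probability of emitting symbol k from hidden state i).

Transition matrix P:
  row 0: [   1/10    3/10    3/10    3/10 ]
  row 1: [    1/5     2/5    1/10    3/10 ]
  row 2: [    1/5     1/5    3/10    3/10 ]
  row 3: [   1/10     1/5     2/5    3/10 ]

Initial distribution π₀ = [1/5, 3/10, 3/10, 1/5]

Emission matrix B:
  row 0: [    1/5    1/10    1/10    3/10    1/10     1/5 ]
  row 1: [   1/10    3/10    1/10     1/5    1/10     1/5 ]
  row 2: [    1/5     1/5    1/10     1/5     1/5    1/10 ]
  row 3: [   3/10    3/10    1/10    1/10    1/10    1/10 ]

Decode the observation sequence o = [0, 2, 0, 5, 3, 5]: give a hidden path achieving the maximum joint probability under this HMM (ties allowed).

t=0: δ = [4.000e-02, 3.000e-02, 6.000e-02, 6.000e-02]  (obs o_0=0)
t=1: δ = [1.200e-03, 1.200e-03, 2.400e-03, 1.800e-03]  ψ = [2, 0, 3, 2]  (obs o_1=2)
t=2: δ = [9.600e-05, 4.800e-05, 1.440e-04, 2.160e-04]  ψ = [2, 1, 2, 2]  (obs o_2=0)
t=3: δ = [5.760e-06, 8.640e-06, 8.640e-06, 6.480e-06]  ψ = [2, 3, 3, 3]  (obs o_3=5)
t=4: δ = [5.184e-07, 6.912e-07, 5.184e-07, 2.592e-07]  ψ = [1, 1, 2, 1]  (obs o_4=3)
t=5: δ = [2.765e-08, 5.530e-08, 1.555e-08, 2.074e-08]  ψ = [1, 1, 0, 1]  (obs o_5=5)
backtrack: best end state = 1; path = [3, 2, 3, 1, 1, 1]

path = [3, 2, 3, 1, 1, 1]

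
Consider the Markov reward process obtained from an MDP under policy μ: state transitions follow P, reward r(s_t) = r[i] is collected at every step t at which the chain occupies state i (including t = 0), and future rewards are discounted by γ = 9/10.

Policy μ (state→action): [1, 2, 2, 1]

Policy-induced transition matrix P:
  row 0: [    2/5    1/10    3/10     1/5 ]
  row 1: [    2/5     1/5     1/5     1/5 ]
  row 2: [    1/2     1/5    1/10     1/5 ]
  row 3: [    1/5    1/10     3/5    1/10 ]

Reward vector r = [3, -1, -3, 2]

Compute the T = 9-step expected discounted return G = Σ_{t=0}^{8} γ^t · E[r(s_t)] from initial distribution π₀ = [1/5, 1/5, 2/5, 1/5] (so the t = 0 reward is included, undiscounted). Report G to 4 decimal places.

t=0: π = [0.2000, 0.2000, 0.4000, 0.2000], E[r] = -0.4000, γ^t·E[r] = -0.400000, running G = -0.400000
t=1: π = [0.4000, 0.1600, 0.2600, 0.1800], E[r] = 0.6200, γ^t·E[r] = 0.558000, running G = 0.158000
t=2: π = [0.3900, 0.1420, 0.2860, 0.1820], E[r] = 0.5340, γ^t·E[r] = 0.432540, running G = 0.590540
t=3: π = [0.3922, 0.1428, 0.2832, 0.1818], E[r] = 0.5478, γ^t·E[r] = 0.399346, running G = 0.989886
t=4: π = [0.3920, 0.1426, 0.2836, 0.1818], E[r] = 0.5461, γ^t·E[r] = 0.358270, running G = 1.348156
t=5: π = [0.3920, 0.1426, 0.2836, 0.1818], E[r] = 0.5463, γ^t·E[r] = 0.322598, running G = 1.670754
t=6: π = [0.3920, 0.1426, 0.2836, 0.1818], E[r] = 0.5463, γ^t·E[r] = 0.290317, running G = 1.961071
t=7: π = [0.3920, 0.1426, 0.2836, 0.1818], E[r] = 0.5463, γ^t·E[r] = 0.261289, running G = 2.222360
t=8: π = [0.3920, 0.1426, 0.2836, 0.1818], E[r] = 0.5463, γ^t·E[r] = 0.235159, running G = 2.457519

G = 2.4575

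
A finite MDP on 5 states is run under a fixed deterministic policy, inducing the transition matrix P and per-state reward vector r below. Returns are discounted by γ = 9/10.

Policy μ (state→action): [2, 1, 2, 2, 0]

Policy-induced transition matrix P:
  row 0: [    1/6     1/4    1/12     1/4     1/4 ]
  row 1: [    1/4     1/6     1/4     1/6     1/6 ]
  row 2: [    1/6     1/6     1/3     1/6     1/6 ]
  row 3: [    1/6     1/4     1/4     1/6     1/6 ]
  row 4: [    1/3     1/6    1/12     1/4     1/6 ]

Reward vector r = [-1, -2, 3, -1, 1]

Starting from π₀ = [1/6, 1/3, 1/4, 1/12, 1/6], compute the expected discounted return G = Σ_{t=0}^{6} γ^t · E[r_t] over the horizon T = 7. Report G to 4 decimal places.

t=0: π = [0.1667, 0.3333, 0.2500, 0.0833, 0.1667], E[r] = 0.0000, γ^t·E[r] = 0.000000, running G = 0.000000
t=1: π = [0.2222, 0.1875, 0.2153, 0.1944, 0.1806], E[r] = 0.0347, γ^t·E[r] = 0.031250, running G = 0.031250
t=2: π = [0.2124, 0.2014, 0.2008, 0.2002, 0.1852], E[r] = -0.0278, γ^t·E[r] = -0.022500, running G = 0.008750
t=3: π = [0.2143, 0.2011, 0.2005, 0.1998, 0.1844], E[r] = -0.0304, γ^t·E[r] = -0.022184, running G = -0.013434
t=4: π = [0.2141, 0.2012, 0.2003, 0.1999, 0.1845], E[r] = -0.0311, γ^t·E[r] = -0.020395, running G = -0.033829
t=5: π = [0.2142, 0.2012, 0.2002, 0.1999, 0.1845], E[r] = -0.0312, γ^t·E[r] = -0.018409, running G = -0.052237
t=6: π = [0.2142, 0.2012, 0.2002, 0.1999, 0.1845], E[r] = -0.0312, γ^t·E[r] = -0.016577, running G = -0.068814

G = -0.0688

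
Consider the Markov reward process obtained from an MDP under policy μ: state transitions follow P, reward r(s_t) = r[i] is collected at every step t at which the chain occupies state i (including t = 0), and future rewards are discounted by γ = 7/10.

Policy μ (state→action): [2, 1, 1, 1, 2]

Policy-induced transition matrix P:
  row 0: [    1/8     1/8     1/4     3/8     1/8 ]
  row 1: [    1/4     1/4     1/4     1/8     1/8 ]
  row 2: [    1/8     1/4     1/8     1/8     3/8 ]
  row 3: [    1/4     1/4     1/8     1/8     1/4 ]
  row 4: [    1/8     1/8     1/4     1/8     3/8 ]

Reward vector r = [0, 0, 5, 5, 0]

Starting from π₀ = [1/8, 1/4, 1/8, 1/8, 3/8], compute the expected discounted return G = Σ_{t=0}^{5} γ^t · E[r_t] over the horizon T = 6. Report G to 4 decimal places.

t=0: π = [0.1250, 0.2500, 0.1250, 0.1250, 0.3750], E[r] = 1.2500, γ^t·E[r] = 1.250000, running G = 1.250000
t=1: π = [0.1719, 0.1875, 0.2188, 0.1563, 0.2656], E[r] = 1.8750, γ^t·E[r] = 1.312500, running G = 2.562500
t=2: π = [0.1680, 0.1953, 0.2031, 0.1680, 0.2656], E[r] = 1.8555, γ^t·E[r] = 0.909180, running G = 3.471680
t=3: π = [0.1704, 0.1958, 0.2036, 0.1670, 0.2632], E[r] = 1.8530, γ^t·E[r] = 0.635588, running G = 4.107268
t=4: π = [0.1703, 0.1958, 0.2037, 0.1676, 0.2626], E[r] = 1.8564, γ^t·E[r] = 0.445718, running G = 4.552986
t=5: π = [0.1704, 0.1959, 0.2036, 0.1676, 0.2625], E[r] = 1.8559, γ^t·E[r] = 0.311919, running G = 4.864905

G = 4.8649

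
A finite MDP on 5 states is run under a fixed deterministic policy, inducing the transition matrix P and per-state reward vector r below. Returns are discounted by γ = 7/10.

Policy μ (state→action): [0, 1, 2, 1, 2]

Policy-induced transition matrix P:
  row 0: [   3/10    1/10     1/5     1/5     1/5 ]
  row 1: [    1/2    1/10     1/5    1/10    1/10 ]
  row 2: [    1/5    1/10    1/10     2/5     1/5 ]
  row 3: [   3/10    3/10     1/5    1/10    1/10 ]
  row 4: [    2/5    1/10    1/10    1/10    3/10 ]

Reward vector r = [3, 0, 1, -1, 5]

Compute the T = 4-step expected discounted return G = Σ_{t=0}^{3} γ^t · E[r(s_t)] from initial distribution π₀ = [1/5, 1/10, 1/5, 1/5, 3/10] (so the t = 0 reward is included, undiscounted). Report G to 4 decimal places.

G = 5.0700

t=0: π = [0.2000, 0.1000, 0.2000, 0.2000, 0.3000], E[r] = 2.1000, γ^t·E[r] = 2.100000, running G = 2.100000
t=1: π = [0.3300, 0.1400, 0.1500, 0.1800, 0.2000], E[r] = 1.9600, γ^t·E[r] = 1.372000, running G = 3.472000
t=2: π = [0.3330, 0.1360, 0.1650, 0.1780, 0.1880], E[r] = 1.9260, γ^t·E[r] = 0.943740, running G = 4.415740
t=3: π = [0.3295, 0.1356, 0.1647, 0.1828, 0.1874], E[r] = 1.9074, γ^t·E[r] = 0.654238, running G = 5.069978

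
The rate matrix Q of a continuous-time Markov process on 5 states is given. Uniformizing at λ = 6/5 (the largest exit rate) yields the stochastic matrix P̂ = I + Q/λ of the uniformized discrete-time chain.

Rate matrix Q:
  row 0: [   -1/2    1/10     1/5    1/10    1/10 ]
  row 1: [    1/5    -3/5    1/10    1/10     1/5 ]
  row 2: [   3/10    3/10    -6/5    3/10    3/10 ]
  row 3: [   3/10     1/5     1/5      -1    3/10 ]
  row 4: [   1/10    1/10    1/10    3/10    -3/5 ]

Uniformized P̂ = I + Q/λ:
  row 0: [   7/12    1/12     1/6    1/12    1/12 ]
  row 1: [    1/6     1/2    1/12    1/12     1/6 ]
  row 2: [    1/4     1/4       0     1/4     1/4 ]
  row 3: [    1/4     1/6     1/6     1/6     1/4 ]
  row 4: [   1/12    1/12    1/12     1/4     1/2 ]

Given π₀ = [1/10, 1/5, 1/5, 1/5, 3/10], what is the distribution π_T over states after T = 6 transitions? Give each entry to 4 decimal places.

t=0: π = [0.1000, 0.2000, 0.2000, 0.2000, 0.3000]
t=1: π = [0.2167, 0.2167, 0.0917, 0.1833, 0.2917]
t=2: π = [0.2556, 0.2042, 0.1090, 0.1625, 0.2688]
t=3: π = [0.2734, 0.2001, 0.1091, 0.1598, 0.2576]
t=4: π = [0.2815, 0.1982, 0.1103, 0.1578, 0.2522]
t=5: π = [0.2853, 0.1975, 0.1107, 0.1569, 0.2496]
t=6: π = [0.2870, 0.1971, 0.1110, 0.1565, 0.2484]

π = [0.2870, 0.1971, 0.1110, 0.1565, 0.2484]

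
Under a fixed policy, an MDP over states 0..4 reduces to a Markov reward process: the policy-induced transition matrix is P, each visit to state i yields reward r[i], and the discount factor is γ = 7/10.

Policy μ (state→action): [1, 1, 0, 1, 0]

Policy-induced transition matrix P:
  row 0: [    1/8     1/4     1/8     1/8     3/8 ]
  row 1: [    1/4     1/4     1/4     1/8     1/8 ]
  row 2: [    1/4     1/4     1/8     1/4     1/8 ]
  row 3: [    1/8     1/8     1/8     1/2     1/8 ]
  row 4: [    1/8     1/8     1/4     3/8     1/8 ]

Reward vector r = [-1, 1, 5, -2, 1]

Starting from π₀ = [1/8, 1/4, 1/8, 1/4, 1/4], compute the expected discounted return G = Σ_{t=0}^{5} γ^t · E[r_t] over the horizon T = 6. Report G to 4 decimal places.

G = 1.4017

t=0: π = [0.1250, 0.2500, 0.1250, 0.2500, 0.2500], E[r] = 0.5000, γ^t·E[r] = 0.500000, running G = 0.500000
t=1: π = [0.1719, 0.1875, 0.1875, 0.2969, 0.1563], E[r] = 0.5156, γ^t·E[r] = 0.360938, running G = 0.860938
t=2: π = [0.1719, 0.1934, 0.1680, 0.2988, 0.1680], E[r] = 0.4316, γ^t·E[r] = 0.211504, running G = 1.072441
t=3: π = [0.1702, 0.1917, 0.1702, 0.3000, 0.1680], E[r] = 0.4402, γ^t·E[r] = 0.150984, running G = 1.223425
t=4: π = [0.1702, 0.1915, 0.1700, 0.3008, 0.1675], E[r] = 0.4370, γ^t·E[r] = 0.104927, running G = 1.328352
t=5: π = [0.1702, 0.1915, 0.1699, 0.3009, 0.1676], E[r] = 0.4364, γ^t·E[r] = 0.073344, running G = 1.401696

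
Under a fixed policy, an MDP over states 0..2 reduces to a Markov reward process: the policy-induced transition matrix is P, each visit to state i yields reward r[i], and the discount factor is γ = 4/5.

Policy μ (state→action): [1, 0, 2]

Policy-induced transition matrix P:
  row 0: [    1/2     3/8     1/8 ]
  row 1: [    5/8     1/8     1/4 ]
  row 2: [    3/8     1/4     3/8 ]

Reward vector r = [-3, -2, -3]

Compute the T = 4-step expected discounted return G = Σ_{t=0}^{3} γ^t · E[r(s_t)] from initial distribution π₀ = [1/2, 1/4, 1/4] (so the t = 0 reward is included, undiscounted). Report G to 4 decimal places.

t=0: π = [0.5000, 0.2500, 0.2500], E[r] = -2.7500, γ^t·E[r] = -2.750000, running G = -2.750000
t=1: π = [0.5000, 0.2813, 0.2188], E[r] = -2.7188, γ^t·E[r] = -2.175000, running G = -4.925000
t=2: π = [0.5078, 0.2773, 0.2148], E[r] = -2.7227, γ^t·E[r] = -1.742500, running G = -6.667500
t=3: π = [0.5078, 0.2788, 0.2134], E[r] = -2.7212, γ^t·E[r] = -1.393250, running G = -8.060750

G = -8.0608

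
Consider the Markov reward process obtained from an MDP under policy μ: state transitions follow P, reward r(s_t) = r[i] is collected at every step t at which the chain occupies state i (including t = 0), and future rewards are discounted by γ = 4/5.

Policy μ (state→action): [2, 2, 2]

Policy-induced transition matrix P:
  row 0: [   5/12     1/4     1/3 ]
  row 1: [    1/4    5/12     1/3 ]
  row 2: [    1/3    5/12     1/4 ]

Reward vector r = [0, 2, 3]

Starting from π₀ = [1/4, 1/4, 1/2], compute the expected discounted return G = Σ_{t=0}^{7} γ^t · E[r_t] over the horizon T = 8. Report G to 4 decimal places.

G = 7.1888

t=0: π = [0.2500, 0.2500, 0.5000], E[r] = 2.0000, γ^t·E[r] = 2.000000, running G = 2.000000
t=1: π = [0.3333, 0.3750, 0.2917], E[r] = 1.6250, γ^t·E[r] = 1.300000, running G = 3.300000
t=2: π = [0.3299, 0.3611, 0.3090], E[r] = 1.6493, γ^t·E[r] = 1.055556, running G = 4.355556
t=3: π = [0.3307, 0.3617, 0.3076], E[r] = 1.6461, γ^t·E[r] = 0.842815, running G = 5.198370
t=4: π = [0.3308, 0.3615, 0.3077], E[r] = 1.6462, γ^t·E[r] = 0.674281, running G = 5.872652
t=5: π = [0.3308, 0.3615, 0.3077], E[r] = 1.6462, γ^t·E[r] = 0.539413, running G = 6.412065
t=6: π = [0.3308, 0.3615, 0.3077], E[r] = 1.6462, γ^t·E[r] = 0.431530, running G = 6.843594
t=7: π = [0.3308, 0.3615, 0.3077], E[r] = 1.6462, γ^t·E[r] = 0.345224, running G = 7.188818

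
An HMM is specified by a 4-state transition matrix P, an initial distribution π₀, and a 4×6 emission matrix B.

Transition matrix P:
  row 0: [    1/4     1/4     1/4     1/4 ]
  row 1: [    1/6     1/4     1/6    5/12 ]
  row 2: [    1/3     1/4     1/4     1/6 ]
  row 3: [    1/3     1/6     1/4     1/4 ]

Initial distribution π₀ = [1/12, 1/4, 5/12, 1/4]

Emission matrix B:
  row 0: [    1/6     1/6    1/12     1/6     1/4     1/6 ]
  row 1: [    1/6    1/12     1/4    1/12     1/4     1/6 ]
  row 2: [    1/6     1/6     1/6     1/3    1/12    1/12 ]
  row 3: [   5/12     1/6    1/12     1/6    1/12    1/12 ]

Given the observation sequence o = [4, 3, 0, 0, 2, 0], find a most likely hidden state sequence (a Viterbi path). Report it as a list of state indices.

path = [1, 3, 3, 3, 1, 3]

t=0: δ = [2.083e-02, 6.250e-02, 3.472e-02, 2.083e-02]  (obs o_0=4)
t=1: δ = [1.929e-03, 1.302e-03, 3.472e-03, 4.340e-03]  ψ = [2, 1, 1, 1]  (obs o_1=3)
t=2: δ = [2.411e-04, 1.447e-04, 1.808e-04, 4.521e-04]  ψ = [3, 2, 3, 3]  (obs o_2=0)
t=3: δ = [2.512e-05, 1.256e-05, 1.884e-05, 4.710e-05]  ψ = [3, 3, 3, 3]  (obs o_3=0)
t=4: δ = [1.308e-06, 1.962e-06, 1.962e-06, 9.811e-07]  ψ = [3, 3, 3, 3]  (obs o_4=2)
t=5: δ = [1.090e-07, 8.176e-08, 8.176e-08, 3.407e-07]  ψ = [2, 1, 2, 1]  (obs o_5=0)
backtrack: best end state = 3; path = [1, 3, 3, 3, 1, 3]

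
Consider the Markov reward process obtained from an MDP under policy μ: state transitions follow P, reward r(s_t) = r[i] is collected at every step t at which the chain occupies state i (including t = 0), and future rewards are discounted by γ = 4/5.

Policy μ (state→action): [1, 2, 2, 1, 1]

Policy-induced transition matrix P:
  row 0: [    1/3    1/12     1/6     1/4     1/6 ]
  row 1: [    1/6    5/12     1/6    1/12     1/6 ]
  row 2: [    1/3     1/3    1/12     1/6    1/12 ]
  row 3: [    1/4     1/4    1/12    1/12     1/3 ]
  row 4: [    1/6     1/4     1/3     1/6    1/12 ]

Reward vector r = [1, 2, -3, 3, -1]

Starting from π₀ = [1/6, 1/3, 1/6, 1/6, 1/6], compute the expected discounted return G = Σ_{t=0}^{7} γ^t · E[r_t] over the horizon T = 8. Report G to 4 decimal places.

G = 2.4778

t=0: π = [0.1667, 0.3333, 0.1667, 0.1667, 0.1667], E[r] = 0.6667, γ^t·E[r] = 0.666667, running G = 0.666667
t=1: π = [0.2361, 0.2917, 0.1667, 0.1389, 0.1667], E[r] = 0.5694, γ^t·E[r] = 0.455556, running G = 1.122222
t=2: π = [0.2454, 0.2731, 0.1690, 0.1505, 0.1620], E[r] = 0.5741, γ^t·E[r] = 0.367407, running G = 1.489630
t=3: π = [0.2483, 0.2687, 0.1671, 0.1518, 0.1642], E[r] = 0.5758, γ^t·E[r] = 0.294815, running G = 1.784444
t=4: π = [0.2485, 0.2673, 0.1675, 0.1523, 0.1644], E[r] = 0.5734, γ^t·E[r] = 0.234864, running G = 2.019309
t=5: π = [0.2487, 0.2671, 0.1674, 0.1524, 0.1644], E[r] = 0.5734, γ^t·E[r] = 0.187907, running G = 2.207215
t=6: π = [0.2487, 0.2670, 0.1674, 0.1524, 0.1644], E[r] = 0.5734, γ^t·E[r] = 0.150311, running G = 2.357526
t=7: π = [0.2487, 0.2670, 0.1674, 0.1524, 0.1644], E[r] = 0.5734, γ^t·E[r] = 0.120246, running G = 2.477772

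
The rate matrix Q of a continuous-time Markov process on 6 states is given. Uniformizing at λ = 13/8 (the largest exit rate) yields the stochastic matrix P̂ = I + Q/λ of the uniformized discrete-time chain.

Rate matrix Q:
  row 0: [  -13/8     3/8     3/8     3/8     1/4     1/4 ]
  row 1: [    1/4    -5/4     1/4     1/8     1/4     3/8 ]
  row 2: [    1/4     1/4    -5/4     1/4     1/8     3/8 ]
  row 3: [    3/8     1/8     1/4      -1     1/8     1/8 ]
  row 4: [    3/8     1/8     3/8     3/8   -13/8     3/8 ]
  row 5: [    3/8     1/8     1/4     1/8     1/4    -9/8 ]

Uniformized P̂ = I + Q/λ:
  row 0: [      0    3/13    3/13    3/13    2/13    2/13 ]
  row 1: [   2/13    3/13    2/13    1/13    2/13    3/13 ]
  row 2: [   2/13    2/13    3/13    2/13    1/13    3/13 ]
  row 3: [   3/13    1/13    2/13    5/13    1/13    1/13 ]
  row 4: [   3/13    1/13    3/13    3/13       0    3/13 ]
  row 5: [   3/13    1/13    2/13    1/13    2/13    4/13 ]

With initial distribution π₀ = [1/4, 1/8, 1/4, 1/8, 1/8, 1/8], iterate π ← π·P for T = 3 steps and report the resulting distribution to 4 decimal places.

π = [0.1664, 0.1389, 0.1897, 0.1926, 0.1082, 0.2043]

t=0: π = [0.2500, 0.1250, 0.2500, 0.1250, 0.1250, 0.1250]
t=1: π = [0.1442, 0.1538, 0.2019, 0.1923, 0.1058, 0.2019]
t=2: π = [0.1701, 0.1383, 0.1886, 0.1901, 0.1072, 0.2056]
t=3: π = [0.1664, 0.1389, 0.1897, 0.1926, 0.1082, 0.2043]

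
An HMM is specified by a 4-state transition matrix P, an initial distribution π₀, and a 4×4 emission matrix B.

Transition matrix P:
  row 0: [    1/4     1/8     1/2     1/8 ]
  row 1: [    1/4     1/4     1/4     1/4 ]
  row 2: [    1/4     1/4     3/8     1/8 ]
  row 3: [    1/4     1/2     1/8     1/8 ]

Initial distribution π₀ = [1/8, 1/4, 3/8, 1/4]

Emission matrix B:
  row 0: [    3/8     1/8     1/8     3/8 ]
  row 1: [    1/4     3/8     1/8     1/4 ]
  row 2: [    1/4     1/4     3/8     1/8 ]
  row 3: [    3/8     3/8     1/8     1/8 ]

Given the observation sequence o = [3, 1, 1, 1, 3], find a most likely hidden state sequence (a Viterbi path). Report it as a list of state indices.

path = [1, 3, 1, 3, 1]

t=0: δ = [4.688e-02, 6.250e-02, 4.688e-02, 3.125e-02]  (obs o_0=3)
t=1: δ = [1.953e-03, 5.859e-03, 5.859e-03, 5.859e-03]  ψ = [1, 1, 0, 1]  (obs o_1=1)
t=2: δ = [1.831e-04, 1.099e-03, 5.493e-04, 5.493e-04]  ψ = [1, 3, 2, 1]  (obs o_2=1)
t=3: δ = [3.433e-05, 1.030e-04, 6.866e-05, 1.030e-04]  ψ = [1, 1, 1, 1]  (obs o_3=1)
t=4: δ = [9.656e-06, 1.287e-05, 3.219e-06, 3.219e-06]  ψ = [1, 3, 1, 1]  (obs o_4=3)
backtrack: best end state = 1; path = [1, 3, 1, 3, 1]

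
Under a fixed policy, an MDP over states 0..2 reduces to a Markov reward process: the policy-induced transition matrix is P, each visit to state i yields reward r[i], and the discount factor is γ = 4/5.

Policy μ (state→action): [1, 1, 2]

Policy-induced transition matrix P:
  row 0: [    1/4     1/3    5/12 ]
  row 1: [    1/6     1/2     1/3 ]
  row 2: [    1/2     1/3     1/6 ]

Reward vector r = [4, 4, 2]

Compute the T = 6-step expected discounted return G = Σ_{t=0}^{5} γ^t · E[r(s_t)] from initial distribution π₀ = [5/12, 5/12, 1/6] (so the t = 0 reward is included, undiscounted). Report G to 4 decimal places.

t=0: π = [0.4167, 0.4167, 0.1667], E[r] = 3.6667, γ^t·E[r] = 3.666667, running G = 3.666667
t=1: π = [0.2569, 0.4028, 0.3403], E[r] = 3.3194, γ^t·E[r] = 2.655556, running G = 6.322222
t=2: π = [0.3015, 0.4005, 0.2980], E[r] = 3.4039, γ^t·E[r] = 2.178519, running G = 8.500741
t=3: π = [0.2911, 0.4001, 0.3088], E[r] = 3.3824, γ^t·E[r] = 1.731802, running G = 10.232543
t=4: π = [0.2939, 0.4000, 0.3061], E[r] = 3.3877, γ^t·E[r] = 1.387618, running G = 11.620161
t=5: π = [0.2932, 0.4000, 0.3068], E[r] = 3.3864, γ^t·E[r] = 1.109656, running G = 12.729817

G = 12.7298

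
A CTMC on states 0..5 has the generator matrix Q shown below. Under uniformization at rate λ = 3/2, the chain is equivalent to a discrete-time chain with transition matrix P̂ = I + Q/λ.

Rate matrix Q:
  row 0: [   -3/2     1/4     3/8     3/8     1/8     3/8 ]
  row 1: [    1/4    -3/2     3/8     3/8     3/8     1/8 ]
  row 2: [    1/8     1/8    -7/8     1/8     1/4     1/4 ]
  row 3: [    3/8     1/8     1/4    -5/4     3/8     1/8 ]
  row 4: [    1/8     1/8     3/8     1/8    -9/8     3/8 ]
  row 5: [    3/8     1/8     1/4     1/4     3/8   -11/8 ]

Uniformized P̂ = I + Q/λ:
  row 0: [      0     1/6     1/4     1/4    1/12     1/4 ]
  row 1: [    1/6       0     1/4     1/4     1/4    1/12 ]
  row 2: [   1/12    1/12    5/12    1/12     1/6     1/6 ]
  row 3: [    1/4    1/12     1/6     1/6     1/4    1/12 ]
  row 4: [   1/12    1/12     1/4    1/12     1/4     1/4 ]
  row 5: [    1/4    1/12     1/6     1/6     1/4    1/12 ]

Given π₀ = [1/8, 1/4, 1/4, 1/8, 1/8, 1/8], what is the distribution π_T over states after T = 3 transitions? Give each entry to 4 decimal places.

t=0: π = [0.1250, 0.2500, 0.2500, 0.1250, 0.1250, 0.1250]
t=1: π = [0.1354, 0.0729, 0.2708, 0.1667, 0.2083, 0.1458]
t=2: π = [0.1302, 0.0885, 0.2691, 0.1441, 0.2049, 0.1632]
t=3: π = [0.1311, 0.0868, 0.2692, 0.1454, 0.2059, 0.1616]

π = [0.1311, 0.0868, 0.2692, 0.1454, 0.2059, 0.1616]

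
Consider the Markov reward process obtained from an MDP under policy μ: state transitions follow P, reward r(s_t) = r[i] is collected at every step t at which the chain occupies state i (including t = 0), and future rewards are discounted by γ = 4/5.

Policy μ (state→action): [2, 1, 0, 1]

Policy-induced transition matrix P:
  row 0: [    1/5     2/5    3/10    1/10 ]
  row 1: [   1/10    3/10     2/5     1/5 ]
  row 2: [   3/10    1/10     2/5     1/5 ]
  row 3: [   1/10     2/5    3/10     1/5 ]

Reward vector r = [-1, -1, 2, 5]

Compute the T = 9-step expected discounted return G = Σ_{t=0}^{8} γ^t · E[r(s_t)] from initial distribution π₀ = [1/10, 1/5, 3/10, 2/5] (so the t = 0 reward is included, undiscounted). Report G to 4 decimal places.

t=0: π = [0.1000, 0.2000, 0.3000, 0.4000], E[r] = 2.3000, γ^t·E[r] = 2.300000, running G = 2.300000
t=1: π = [0.1700, 0.2900, 0.3500, 0.1900], E[r] = 1.1900, γ^t·E[r] = 0.952000, running G = 3.252000
t=2: π = [0.1870, 0.2660, 0.3640, 0.1830], E[r] = 1.1900, γ^t·E[r] = 0.761600, running G = 4.013600
t=3: π = [0.1915, 0.2642, 0.3630, 0.1813], E[r] = 1.1768, γ^t·E[r] = 0.602522, running G = 4.616122
t=4: π = [0.1918, 0.2647, 0.3627, 0.1809], E[r] = 1.1733, γ^t·E[r] = 0.480567, running G = 5.096689
t=5: π = [0.1917, 0.2647, 0.3627, 0.1808], E[r] = 1.1732, γ^t·E[r] = 0.384424, running G = 5.481113
t=6: π = [0.1917, 0.2647, 0.3627, 0.1808], E[r] = 1.1732, γ^t·E[r] = 0.307549, running G = 5.788662
t=7: π = [0.1917, 0.2647, 0.3627, 0.1808], E[r] = 1.1732, γ^t·E[r] = 0.246039, running G = 6.034701
t=8: π = [0.1917, 0.2647, 0.3627, 0.1808], E[r] = 1.1732, γ^t·E[r] = 0.196831, running G = 6.231531

G = 6.2315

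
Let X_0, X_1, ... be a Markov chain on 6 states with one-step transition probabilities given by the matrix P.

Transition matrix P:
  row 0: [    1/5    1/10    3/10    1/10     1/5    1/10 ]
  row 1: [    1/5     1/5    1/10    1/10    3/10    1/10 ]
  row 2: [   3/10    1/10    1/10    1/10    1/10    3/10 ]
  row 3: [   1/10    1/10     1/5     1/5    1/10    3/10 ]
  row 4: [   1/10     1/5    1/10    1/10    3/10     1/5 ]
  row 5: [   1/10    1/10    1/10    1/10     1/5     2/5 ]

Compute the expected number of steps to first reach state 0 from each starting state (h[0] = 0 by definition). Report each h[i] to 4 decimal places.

h = [0.0000, 6.5404, 5.9048, 7.2170, 7.2774, 7.3695]

First-step conditioning: h[0] = 0; for i ≠ 0, h[i] = 1 + Σ_k P[i][k]·h[k].
  h[1] = 1 + 1/5·h[1] + 1/10·h[2] + 1/10·h[3] + 3/10·h[4] + 1/10·h[5]
  h[2] = 1 + 1/10·h[1] + 1/10·h[2] + 1/10·h[3] + 1/10·h[4] + 3/10·h[5]
  h[3] = 1 + 1/10·h[1] + 1/5·h[2] + 1/5·h[3] + 1/10·h[4] + 3/10·h[5]
  h[4] = 1 + 1/5·h[1] + 1/10·h[2] + 1/10·h[3] + 3/10·h[4] + 1/5·h[5]
  h[5] = 1 + 1/10·h[1] + 1/10·h[2] + 1/10·h[3] + 1/5·h[4] + 2/5·h[5]
Solving the 5×5 linear system over states ≠ 0 gives exactly h = [0, 6390/977, 5769/977, 7051/977, 7110/977, 7200/977] (h[0] = 0 is the target).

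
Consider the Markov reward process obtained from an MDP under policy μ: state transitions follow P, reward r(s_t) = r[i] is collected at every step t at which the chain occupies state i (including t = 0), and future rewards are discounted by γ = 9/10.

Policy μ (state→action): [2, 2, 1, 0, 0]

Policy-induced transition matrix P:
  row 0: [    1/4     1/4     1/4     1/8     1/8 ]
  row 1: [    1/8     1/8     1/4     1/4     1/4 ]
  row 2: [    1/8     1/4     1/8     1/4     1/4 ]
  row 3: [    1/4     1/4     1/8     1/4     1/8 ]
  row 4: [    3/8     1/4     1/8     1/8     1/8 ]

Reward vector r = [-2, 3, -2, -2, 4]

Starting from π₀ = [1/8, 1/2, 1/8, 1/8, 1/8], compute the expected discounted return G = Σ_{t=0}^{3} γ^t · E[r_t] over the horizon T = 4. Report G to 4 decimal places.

G = 1.6476

t=0: π = [0.1250, 0.5000, 0.1250, 0.1250, 0.1250], E[r] = 1.2500, γ^t·E[r] = 1.250000, running G = 1.250000
t=1: π = [0.1875, 0.1875, 0.2031, 0.2188, 0.2031], E[r] = 0.1563, γ^t·E[r] = 0.140625, running G = 1.390625
t=2: π = [0.2266, 0.2266, 0.1719, 0.2012, 0.1738], E[r] = 0.1758, γ^t·E[r] = 0.142383, running G = 1.533008
t=3: π = [0.2219, 0.2217, 0.1816, 0.2000, 0.1748], E[r] = 0.1572, γ^t·E[r] = 0.114618, running G = 1.647626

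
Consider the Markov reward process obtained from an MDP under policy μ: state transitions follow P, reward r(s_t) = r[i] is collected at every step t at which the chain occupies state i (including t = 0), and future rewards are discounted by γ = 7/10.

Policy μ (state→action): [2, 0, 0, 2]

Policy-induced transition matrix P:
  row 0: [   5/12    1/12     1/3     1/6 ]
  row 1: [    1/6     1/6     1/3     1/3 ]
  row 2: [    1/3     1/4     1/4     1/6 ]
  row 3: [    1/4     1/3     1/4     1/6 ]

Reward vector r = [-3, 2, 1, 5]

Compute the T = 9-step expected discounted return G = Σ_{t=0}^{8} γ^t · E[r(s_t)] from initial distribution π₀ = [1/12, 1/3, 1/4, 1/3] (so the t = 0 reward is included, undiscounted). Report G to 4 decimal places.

G = 4.2885

t=0: π = [0.0833, 0.3333, 0.2500, 0.3333], E[r] = 2.3333, γ^t·E[r] = 2.333333, running G = 2.333333
t=1: π = [0.2569, 0.2361, 0.2847, 0.2222], E[r] = 1.0972, γ^t·E[r] = 0.768056, running G = 3.101389
t=2: π = [0.2969, 0.2060, 0.2911, 0.2060], E[r] = 0.8426, γ^t·E[r] = 0.412870, running G = 3.514259
t=3: π = [0.3066, 0.2005, 0.2919, 0.2010], E[r] = 0.7783, γ^t·E[r] = 0.266943, running G = 3.781202
t=4: π = [0.3087, 0.1989, 0.2923, 0.2001], E[r] = 0.7645, γ^t·E[r] = 0.183545, running G = 3.964747
t=5: π = [0.3092, 0.1986, 0.2923, 0.1998], E[r] = 0.7610, γ^t·E[r] = 0.127906, running G = 4.092653
t=6: π = [0.3093, 0.1986, 0.2923, 0.1998], E[r] = 0.7603, γ^t·E[r] = 0.089447, running G = 4.182100
t=7: π = [0.3094, 0.1985, 0.2923, 0.1998], E[r] = 0.7601, γ^t·E[r] = 0.062598, running G = 4.244698
t=8: π = [0.3094, 0.1985, 0.2923, 0.1998], E[r] = 0.7601, γ^t·E[r] = 0.043816, running G = 4.288514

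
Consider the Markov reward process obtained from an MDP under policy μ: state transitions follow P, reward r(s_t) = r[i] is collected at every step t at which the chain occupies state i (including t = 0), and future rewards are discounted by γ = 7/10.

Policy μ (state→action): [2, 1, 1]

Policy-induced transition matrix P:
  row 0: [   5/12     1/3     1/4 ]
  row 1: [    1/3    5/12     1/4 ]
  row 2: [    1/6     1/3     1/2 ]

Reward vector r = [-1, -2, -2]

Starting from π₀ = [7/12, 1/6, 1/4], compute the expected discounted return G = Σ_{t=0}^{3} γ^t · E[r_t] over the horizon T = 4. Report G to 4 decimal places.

t=0: π = [0.5833, 0.1667, 0.2500], E[r] = -1.4167, γ^t·E[r] = -1.416667, running G = -1.416667
t=1: π = [0.3403, 0.3472, 0.3125], E[r] = -1.6597, γ^t·E[r] = -1.161806, running G = -2.578472
t=2: π = [0.3096, 0.3623, 0.3281], E[r] = -1.6904, γ^t·E[r] = -0.828293, running G = -3.406765
t=3: π = [0.3044, 0.3635, 0.3320], E[r] = -1.6956, γ^t·E[r] = -0.581575, running G = -3.988340

G = -3.9883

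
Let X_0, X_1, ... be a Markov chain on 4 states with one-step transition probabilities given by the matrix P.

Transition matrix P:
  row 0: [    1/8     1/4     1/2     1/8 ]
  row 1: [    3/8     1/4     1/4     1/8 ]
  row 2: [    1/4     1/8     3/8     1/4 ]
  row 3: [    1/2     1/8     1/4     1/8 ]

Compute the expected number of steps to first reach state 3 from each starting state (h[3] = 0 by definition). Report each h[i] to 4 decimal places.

First-step conditioning: h[3] = 0; for i ≠ 3, h[i] = 1 + Σ_k P[i][k]·h[k].
  h[0] = 1 + 1/8·h[0] + 1/4·h[1] + 1/2·h[2]
  h[1] = 1 + 3/8·h[0] + 1/4·h[1] + 1/4·h[2]
  h[2] = 1 + 1/4·h[0] + 1/8·h[1] + 3/8·h[2]
Solving the 3×3 linear system over states ≠ 3 gives exactly h = [40/7, 288/49, 248/49, 0] (h[3] = 0 is the target).

h = [5.7143, 5.8776, 5.0612, 0.0000]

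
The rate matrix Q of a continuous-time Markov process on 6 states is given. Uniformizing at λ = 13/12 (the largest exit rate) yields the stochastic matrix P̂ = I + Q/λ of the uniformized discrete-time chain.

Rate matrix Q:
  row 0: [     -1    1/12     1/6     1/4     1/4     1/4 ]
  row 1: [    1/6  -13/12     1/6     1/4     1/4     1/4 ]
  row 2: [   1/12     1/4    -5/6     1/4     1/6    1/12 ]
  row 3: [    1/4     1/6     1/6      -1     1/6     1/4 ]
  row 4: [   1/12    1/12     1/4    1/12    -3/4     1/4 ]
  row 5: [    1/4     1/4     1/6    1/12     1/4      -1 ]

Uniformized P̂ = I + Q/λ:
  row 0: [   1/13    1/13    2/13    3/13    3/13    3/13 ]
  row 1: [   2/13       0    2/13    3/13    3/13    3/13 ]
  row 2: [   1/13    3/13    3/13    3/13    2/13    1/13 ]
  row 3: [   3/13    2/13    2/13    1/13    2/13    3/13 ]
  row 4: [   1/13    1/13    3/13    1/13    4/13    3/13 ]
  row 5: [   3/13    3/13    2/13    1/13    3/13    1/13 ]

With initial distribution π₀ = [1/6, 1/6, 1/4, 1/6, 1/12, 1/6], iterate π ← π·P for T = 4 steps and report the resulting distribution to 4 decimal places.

π = [0.1368, 0.1333, 0.1852, 0.1470, 0.2223, 0.1754]

t=0: π = [0.1667, 0.1667, 0.2500, 0.1667, 0.0833, 0.1667]
t=1: π = [0.1410, 0.1410, 0.1795, 0.1667, 0.2051, 0.1667]
t=2: π = [0.1391, 0.1321, 0.1834, 0.1479, 0.2199, 0.1775]
t=3: π = [0.1372, 0.1337, 0.1849, 0.1469, 0.2222, 0.1752]
t=4: π = [0.1368, 0.1333, 0.1852, 0.1470, 0.2223, 0.1754]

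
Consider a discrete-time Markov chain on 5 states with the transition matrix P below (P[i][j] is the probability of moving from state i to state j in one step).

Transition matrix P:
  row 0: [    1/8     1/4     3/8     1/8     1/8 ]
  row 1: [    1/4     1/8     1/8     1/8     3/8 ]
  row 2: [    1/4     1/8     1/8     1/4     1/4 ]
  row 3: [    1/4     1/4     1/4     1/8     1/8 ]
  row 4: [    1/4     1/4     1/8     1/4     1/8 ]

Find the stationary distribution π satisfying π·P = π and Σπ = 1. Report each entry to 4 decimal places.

π = [0.2222, 0.1997, 0.2025, 0.1753, 0.2002]

Balance equations π_j = Σ_i π_i·P[i][j]:
  π_0 = 1/8·π_0 + 1/4·π_1 + 1/4·π_2 + 1/4·π_3 + 1/4·π_4
  π_1 = 1/4·π_0 + 1/8·π_1 + 1/8·π_2 + 1/4·π_3 + 1/4·π_4
  π_2 = 3/8·π_0 + 1/8·π_1 + 1/8·π_2 + 1/4·π_3 + 1/8·π_4
  π_3 = 1/8·π_0 + 1/8·π_1 + 1/4·π_2 + 1/8·π_3 + 1/4·π_4
  normalize: π_0 + π_1 + π_2 + π_3 + π_4 = 1
Solving the linear system gives exactly π = [2/9, 1163/5823, 131/647, 1021/5823, 1166/5823].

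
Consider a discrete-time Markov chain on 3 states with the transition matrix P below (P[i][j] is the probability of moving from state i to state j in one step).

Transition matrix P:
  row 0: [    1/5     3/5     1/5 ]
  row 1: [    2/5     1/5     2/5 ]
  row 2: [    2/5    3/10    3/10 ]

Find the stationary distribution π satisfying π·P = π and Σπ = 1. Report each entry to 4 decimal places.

Balance equations π_j = Σ_i π_i·P[i][j]:
  π_0 = 1/5·π_0 + 2/5·π_1 + 2/5·π_2
  π_1 = 3/5·π_0 + 1/5·π_1 + 3/10·π_2
  normalize: π_0 + π_1 + π_2 = 1
Solving the linear system gives exactly π = [1/3, 4/11, 10/33].

π = [0.3333, 0.3636, 0.3030]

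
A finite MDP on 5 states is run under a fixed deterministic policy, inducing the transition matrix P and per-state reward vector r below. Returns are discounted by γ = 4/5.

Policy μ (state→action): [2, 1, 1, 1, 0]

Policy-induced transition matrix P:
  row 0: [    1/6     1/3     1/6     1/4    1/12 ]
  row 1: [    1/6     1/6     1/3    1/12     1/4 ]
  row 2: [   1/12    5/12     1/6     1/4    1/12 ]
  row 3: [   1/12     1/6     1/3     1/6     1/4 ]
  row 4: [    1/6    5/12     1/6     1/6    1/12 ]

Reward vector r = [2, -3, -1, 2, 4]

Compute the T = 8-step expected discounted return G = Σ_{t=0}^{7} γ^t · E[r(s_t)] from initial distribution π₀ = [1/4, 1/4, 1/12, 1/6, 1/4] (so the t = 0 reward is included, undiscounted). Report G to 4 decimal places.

G = 1.4474

t=0: π = [0.2500, 0.2500, 0.0833, 0.1667, 0.2500], E[r] = 1.0000, γ^t·E[r] = 1.000000, running G = 1.000000
t=1: π = [0.1458, 0.2917, 0.2361, 0.1736, 0.1528], E[r] = 0.1389, γ^t·E[r] = 0.111111, running G = 1.111111
t=2: π = [0.1325, 0.2882, 0.2442, 0.1742, 0.1609], E[r] = 0.1481, γ^t·E[r] = 0.094815, running G = 1.205926
t=3: π = [0.1318, 0.2900, 0.2437, 0.1740, 0.1604], E[r] = 0.1395, γ^t·E[r] = 0.071407, running G = 1.277333
t=4: π = [0.1319, 0.2897, 0.2440, 0.1738, 0.1607], E[r] = 0.1410, γ^t·E[r] = 0.057751, running G = 1.335085
t=5: π = [0.1318, 0.2898, 0.2439, 0.1738, 0.1606], E[r] = 0.1404, γ^t·E[r] = 0.045990, running G = 1.381075
t=6: π = [0.1319, 0.2898, 0.2439, 0.1738, 0.1606], E[r] = 0.1406, γ^t·E[r] = 0.036851, running G = 1.417925
t=7: π = [0.1319, 0.2898, 0.2439, 0.1738, 0.1606], E[r] = 0.1405, γ^t·E[r] = 0.029464, running G = 1.447390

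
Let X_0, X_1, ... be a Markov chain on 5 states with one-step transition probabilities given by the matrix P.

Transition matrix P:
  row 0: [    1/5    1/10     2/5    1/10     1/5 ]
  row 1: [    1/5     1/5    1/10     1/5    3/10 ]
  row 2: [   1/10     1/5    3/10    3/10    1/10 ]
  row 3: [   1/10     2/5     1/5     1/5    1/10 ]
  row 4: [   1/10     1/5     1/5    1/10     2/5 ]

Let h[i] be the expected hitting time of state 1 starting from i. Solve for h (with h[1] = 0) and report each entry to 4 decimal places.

h = [4.9537, 0.0000, 4.2804, 3.5022, 4.5028]

First-step conditioning: h[1] = 0; for i ≠ 1, h[i] = 1 + Σ_k P[i][k]·h[k].
  h[0] = 1 + 1/5·h[0] + 2/5·h[2] + 1/10·h[3] + 1/5·h[4]
  h[2] = 1 + 1/10·h[0] + 3/10·h[2] + 3/10·h[3] + 1/10·h[4]
  h[3] = 1 + 1/10·h[0] + 1/5·h[2] + 1/5·h[3] + 1/10·h[4]
  h[4] = 1 + 1/10·h[0] + 1/5·h[2] + 1/10·h[3] + 2/5·h[4]
Solving the 4×4 linear system over states ≠ 1 gives exactly h = [8020/1619, 0, 6930/1619, 5670/1619, 7290/1619] (h[1] = 0 is the target).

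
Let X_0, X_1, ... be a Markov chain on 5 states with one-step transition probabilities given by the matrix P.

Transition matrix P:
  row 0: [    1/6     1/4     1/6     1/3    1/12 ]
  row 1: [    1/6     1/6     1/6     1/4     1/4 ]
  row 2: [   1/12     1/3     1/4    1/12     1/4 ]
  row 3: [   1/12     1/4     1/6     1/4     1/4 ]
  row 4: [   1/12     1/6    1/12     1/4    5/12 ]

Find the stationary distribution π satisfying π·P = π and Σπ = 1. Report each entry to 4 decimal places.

Balance equations π_j = Σ_i π_i·P[i][j]:
  π_0 = 1/6·π_0 + 1/6·π_1 + 1/12·π_2 + 1/12·π_3 + 1/12·π_4
  π_1 = 1/4·π_0 + 1/6·π_1 + 1/3·π_2 + 1/4·π_3 + 1/6·π_4
  π_2 = 1/6·π_0 + 1/6·π_1 + 1/4·π_2 + 1/6·π_3 + 1/12·π_4
  π_3 = 1/3·π_0 + 1/4·π_1 + 1/12·π_2 + 1/4·π_3 + 1/4·π_4
  normalize: π_0 + π_1 + π_2 + π_3 + π_4 = 1
Solving the linear system gives exactly π = [872/7853, 1739/7853, 2459/15706, 1831/7853, 4363/15706].

π = [0.1110, 0.2214, 0.1566, 0.2332, 0.2778]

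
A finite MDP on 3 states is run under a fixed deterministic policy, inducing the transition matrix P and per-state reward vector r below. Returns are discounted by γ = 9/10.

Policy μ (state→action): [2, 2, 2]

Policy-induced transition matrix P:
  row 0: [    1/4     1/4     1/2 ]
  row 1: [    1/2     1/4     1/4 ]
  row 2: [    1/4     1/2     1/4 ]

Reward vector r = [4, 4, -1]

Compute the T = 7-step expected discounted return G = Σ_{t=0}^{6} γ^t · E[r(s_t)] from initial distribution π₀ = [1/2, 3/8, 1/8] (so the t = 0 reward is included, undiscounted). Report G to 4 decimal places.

G = 13.0264

t=0: π = [0.5000, 0.3750, 0.1250], E[r] = 3.3750, γ^t·E[r] = 3.375000, running G = 3.375000
t=1: π = [0.3438, 0.2813, 0.3750], E[r] = 2.1250, γ^t·E[r] = 1.912500, running G = 5.287500
t=2: π = [0.3203, 0.3438, 0.3359], E[r] = 2.3203, γ^t·E[r] = 1.879453, running G = 7.166953
t=3: π = [0.3359, 0.3340, 0.3301], E[r] = 2.3496, γ^t·E[r] = 1.712865, running G = 8.879818
t=4: π = [0.3335, 0.3325, 0.3340], E[r] = 2.3301, γ^t·E[r] = 1.528764, running G = 10.408583
t=5: π = [0.3331, 0.3335, 0.3334], E[r] = 2.3331, γ^t·E[r] = 1.377690, running G = 11.786272
t=6: π = [0.3334, 0.3333, 0.3333], E[r] = 2.3336, γ^t·E[r] = 1.240164, running G = 13.026437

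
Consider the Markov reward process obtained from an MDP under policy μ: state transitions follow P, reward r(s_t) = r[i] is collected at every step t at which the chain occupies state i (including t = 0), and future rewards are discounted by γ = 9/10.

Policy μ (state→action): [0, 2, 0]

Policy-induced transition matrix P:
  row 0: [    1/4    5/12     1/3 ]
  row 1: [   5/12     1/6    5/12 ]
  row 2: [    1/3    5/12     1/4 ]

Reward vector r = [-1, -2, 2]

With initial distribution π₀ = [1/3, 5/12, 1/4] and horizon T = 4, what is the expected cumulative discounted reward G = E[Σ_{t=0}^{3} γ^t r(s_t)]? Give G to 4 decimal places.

t=0: π = [0.3333, 0.4167, 0.2500], E[r] = -0.6667, γ^t·E[r] = -0.666667, running G = -0.666667
t=1: π = [0.3403, 0.3125, 0.3472], E[r] = -0.2708, γ^t·E[r] = -0.243750, running G = -0.910417
t=2: π = [0.3310, 0.3385, 0.3304], E[r] = -0.3472, γ^t·E[r] = -0.281250, running G = -1.191667
t=3: π = [0.3340, 0.3320, 0.3340], E[r] = -0.3300, γ^t·E[r] = -0.240574, running G = -1.432241

G = -1.4322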